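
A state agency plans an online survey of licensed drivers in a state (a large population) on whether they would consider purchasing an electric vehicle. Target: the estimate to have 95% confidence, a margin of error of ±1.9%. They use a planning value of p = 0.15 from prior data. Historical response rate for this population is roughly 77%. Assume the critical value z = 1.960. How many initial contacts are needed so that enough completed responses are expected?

Completed interviews needed: n₀ = 1.960² × 0.1275 / 0.019² ≈ 1356.80 → 1357.
At a 77% response rate, contacts needed = 1357 / 0.77 ≈ 1762.34 → 1763.

1763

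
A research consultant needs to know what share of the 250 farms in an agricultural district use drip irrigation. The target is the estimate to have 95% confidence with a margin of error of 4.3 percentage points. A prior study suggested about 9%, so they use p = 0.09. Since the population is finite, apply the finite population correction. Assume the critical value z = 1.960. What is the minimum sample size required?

102

Unadjusted: n₀ = 1.960² × 0.09 × 0.91 / 0.043² ≈ 170.16, so n₀ = 171.
Finite population correction with N = 250: n = n₀ / (1 + (n₀−1)/N) = 171 / (1 + 170/250) = 171 / 1.6800 ≈ 101.79.
Rounding up, n = 102.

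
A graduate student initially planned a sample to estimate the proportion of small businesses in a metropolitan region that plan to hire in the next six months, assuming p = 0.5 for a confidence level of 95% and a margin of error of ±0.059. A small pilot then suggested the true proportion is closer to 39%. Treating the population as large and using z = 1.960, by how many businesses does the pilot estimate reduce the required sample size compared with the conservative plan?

13

Conservative (p = 0.5): n = 1.960² × 0.25 / 0.059² ≈ 275.90 → 276.
Using p = 0.39: p(1−p) = 0.2379, so n = 1.960² × 0.2379 / 0.059² ≈ 262.54 → 263.
Reduction: 276 − 263 = 13.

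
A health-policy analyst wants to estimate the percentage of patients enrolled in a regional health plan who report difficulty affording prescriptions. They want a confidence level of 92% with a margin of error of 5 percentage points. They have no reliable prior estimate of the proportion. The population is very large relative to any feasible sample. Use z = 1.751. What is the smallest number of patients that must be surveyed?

307

With no prior estimate, use p = 0.5, giving p(1−p) = 0.25.
n = z²·p(1−p)/E² = 1.751² × 0.2500 / 0.050² = 3.0660 × 0.2500 / 0.002500 ≈ 306.60.
Rounding up gives n = 307.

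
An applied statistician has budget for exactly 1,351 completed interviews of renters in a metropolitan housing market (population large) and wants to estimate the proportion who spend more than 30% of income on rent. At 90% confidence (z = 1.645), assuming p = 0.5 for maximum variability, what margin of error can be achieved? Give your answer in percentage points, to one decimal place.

2.2

SE(p̂) = √[p(1−p)/n] = √[0.2500/1351] = 0.01360.
E = z × SE = 1.645 × 0.01360 = 0.02238, or 2.2 percentage points.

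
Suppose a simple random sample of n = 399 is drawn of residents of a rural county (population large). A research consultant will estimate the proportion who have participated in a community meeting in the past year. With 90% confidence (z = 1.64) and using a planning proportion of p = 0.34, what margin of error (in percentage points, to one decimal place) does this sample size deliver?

3.9

SE(p̂) = √[p(1−p)/n] = √[0.2244/399] = 0.02372.
E = z × SE = 1.64 × 0.02372 = 0.03889, or 3.9 percentage points.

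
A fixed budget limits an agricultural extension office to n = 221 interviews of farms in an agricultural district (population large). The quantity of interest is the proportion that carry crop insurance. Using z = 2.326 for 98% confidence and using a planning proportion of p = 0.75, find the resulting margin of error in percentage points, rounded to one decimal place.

6.8

SE(p̂) = √[p(1−p)/n] = √[0.1875/221] = 0.02913.
E = z × SE = 2.326 × 0.02913 = 0.06775, or 6.8 percentage points.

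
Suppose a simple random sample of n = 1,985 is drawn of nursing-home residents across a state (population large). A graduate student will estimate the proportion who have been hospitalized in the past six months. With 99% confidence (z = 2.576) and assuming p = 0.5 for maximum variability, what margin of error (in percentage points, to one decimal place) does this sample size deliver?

SE(p̂) = √[p(1−p)/n] = √[0.2500/1985] = 0.01122.
E = z × SE = 2.576 × 0.01122 = 0.02891, or 2.9 percentage points.

2.9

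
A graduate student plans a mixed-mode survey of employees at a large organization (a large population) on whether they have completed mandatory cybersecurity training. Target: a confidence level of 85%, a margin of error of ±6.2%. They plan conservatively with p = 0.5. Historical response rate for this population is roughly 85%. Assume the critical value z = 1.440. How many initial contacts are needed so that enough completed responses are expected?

Completed interviews needed: n₀ = 1.440² × 0.2500 / 0.062² ≈ 134.86 → 135.
At an 85% response rate, contacts needed = 135 / 0.85 ≈ 158.82 → 159.

159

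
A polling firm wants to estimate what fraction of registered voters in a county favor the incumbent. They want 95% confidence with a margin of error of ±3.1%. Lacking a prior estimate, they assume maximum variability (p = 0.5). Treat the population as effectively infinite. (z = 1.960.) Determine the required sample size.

1000

With p = 0.5, p(1−p) = 0.25.
n = z²·p(1−p)/E² = 1.960² × 0.2500 / 0.031² = 3.8416 × 0.2500 / 0.000961 ≈ 999.38.
Rounding up gives n = 1000.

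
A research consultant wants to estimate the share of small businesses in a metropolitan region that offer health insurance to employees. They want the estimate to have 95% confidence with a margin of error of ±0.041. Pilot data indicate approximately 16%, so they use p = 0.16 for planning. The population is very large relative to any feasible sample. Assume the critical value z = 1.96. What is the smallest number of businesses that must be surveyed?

With p = 0.16, p(1−p) = 0.1344.
n = z²·p(1−p)/E² = 1.96² × 0.1344 / 0.041² = 3.8416 × 0.1344 / 0.001681 ≈ 307.15.
Rounding up gives n = 308.

308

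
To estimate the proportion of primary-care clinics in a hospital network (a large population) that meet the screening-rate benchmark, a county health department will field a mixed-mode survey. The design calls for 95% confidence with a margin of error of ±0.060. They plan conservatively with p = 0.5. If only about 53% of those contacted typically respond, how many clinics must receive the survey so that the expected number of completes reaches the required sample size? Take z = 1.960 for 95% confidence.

504

Completed interviews needed: n₀ = 1.960² × 0.2500 / 0.060² ≈ 266.78 → 267.
At a 53% response rate, contacts needed = 267 / 0.53 ≈ 503.77 → 504.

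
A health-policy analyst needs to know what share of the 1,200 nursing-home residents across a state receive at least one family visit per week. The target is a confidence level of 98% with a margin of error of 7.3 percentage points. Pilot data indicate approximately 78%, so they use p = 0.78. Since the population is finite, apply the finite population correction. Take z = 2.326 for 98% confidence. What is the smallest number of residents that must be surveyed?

153

Unadjusted: n₀ = 2.326² × 0.78 × 0.22 / 0.073² ≈ 174.22, so n₀ = 175.
Finite population correction with N = 1,200: n = n₀ / (1 + (n₀−1)/N) = 175 / (1 + 174/1200) = 175 / 1.1450 ≈ 152.84.
Rounding up, n = 153.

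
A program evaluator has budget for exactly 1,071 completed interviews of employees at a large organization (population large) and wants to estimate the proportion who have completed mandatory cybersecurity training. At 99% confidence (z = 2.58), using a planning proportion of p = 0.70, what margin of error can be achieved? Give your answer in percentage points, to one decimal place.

3.6

SE(p̂) = √[p(1−p)/n] = √[0.2100/1071] = 0.01400.
E = z × SE = 2.58 × 0.01400 = 0.03613, or 3.6 percentage points.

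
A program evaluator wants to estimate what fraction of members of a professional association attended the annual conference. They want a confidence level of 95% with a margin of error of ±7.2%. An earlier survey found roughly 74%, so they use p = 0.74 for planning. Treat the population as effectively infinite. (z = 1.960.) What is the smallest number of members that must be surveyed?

With p = 0.74, p(1−p) = 0.1924.
n = z²·p(1−p)/E² = 1.960² × 0.1924 / 0.072² = 3.8416 × 0.1924 / 0.005184 ≈ 142.58.
Rounding up gives n = 143.

143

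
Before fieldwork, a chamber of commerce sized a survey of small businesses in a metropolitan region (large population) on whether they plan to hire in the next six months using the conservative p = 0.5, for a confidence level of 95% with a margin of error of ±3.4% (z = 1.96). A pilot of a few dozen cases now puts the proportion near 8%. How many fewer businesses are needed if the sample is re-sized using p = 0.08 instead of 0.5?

Conservative (p = 0.5): n = 1.96² × 0.25 / 0.034² ≈ 830.80 → 831.
Using p = 0.08: p(1−p) = 0.0736, so n = 1.96² × 0.0736 / 0.034² ≈ 244.59 → 245.
Reduction: 831 − 245 = 586.

586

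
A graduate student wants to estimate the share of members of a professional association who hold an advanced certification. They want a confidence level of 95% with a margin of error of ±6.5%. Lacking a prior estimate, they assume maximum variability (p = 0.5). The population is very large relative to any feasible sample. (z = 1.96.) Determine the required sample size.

228

With p = 0.5, p(1−p) = 0.25.
n = z²·p(1−p)/E² = 1.96² × 0.2500 / 0.065² = 3.8416 × 0.2500 / 0.004225 ≈ 227.31.
Rounding up gives n = 228.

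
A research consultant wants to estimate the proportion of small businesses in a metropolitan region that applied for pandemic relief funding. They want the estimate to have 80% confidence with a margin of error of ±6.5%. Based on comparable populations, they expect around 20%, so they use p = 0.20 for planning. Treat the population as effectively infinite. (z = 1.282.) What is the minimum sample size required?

63

With p = 0.20, p(1−p) = 0.1600.
n = z²·p(1−p)/E² = 1.282² × 0.1600 / 0.065² = 1.6435 × 0.1600 / 0.004225 ≈ 62.24.
Rounding up gives n = 63.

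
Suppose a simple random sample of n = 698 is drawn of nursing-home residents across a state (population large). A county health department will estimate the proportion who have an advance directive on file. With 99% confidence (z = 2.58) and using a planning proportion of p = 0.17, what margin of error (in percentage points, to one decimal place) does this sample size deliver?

3.7

SE(p̂) = √[p(1−p)/n] = √[0.1411/698] = 0.01422.
E = z × SE = 2.58 × 0.01422 = 0.03668, or 3.7 percentage points.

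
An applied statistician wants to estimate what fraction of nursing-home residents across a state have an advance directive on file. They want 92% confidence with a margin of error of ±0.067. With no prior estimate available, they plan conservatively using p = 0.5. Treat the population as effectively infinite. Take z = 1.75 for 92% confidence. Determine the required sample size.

With p = 0.5, p(1−p) = 0.25.
n = z²·p(1−p)/E² = 1.75² × 0.2500 / 0.067² = 3.0625 × 0.2500 / 0.004489 ≈ 170.56.
Rounding up gives n = 171.

171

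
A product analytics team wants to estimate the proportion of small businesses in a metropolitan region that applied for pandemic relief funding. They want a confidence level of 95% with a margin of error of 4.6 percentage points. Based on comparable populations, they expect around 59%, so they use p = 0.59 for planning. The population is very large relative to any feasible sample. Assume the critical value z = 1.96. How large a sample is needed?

With p = 0.59, p(1−p) = 0.2419.
n = z²·p(1−p)/E² = 1.96² × 0.2419 / 0.046² = 3.8416 × 0.2419 / 0.002116 ≈ 439.17.
Rounding up gives n = 440.

440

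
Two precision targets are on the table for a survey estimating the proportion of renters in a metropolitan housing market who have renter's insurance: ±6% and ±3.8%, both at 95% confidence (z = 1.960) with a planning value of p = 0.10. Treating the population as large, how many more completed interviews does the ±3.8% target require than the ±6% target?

143

At ±6%: n = 1.960² × 0.0900 / 0.060² ≈ 96.04 → 97.
At ±3.8%: n = 1.960² × 0.0900 / 0.038² ≈ 239.43 → 240.
Additional respondents: 240 − 97 = 143.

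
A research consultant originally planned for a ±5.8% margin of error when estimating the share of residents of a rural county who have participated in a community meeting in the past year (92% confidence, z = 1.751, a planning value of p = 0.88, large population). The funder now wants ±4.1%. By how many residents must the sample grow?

At ±5.8%: n = 1.751² × 0.1056 / 0.058² ≈ 96.25 → 97.
At ±4.1%: n = 1.751² × 0.1056 / 0.041² ≈ 192.61 → 193.
Additional respondents: 193 − 97 = 96.

96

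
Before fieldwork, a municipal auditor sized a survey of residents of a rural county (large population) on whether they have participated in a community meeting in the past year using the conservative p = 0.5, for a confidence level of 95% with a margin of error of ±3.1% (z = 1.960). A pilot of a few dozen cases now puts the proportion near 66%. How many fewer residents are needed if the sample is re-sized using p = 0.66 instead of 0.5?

Conservative (p = 0.5): n = 1.960² × 0.25 / 0.031² ≈ 999.38 → 1000.
Using p = 0.66: p(1−p) = 0.2244, so n = 1.960² × 0.2244 / 0.031² ≈ 897.04 → 898.
Reduction: 1000 − 898 = 102.

102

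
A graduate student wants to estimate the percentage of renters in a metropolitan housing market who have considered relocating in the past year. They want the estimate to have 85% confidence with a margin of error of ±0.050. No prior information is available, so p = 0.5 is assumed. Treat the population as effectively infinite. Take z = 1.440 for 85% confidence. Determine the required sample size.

208

With p = 0.5, p(1−p) = 0.25.
n = z²·p(1−p)/E² = 1.440² × 0.2500 / 0.050² = 2.0736 × 0.2500 / 0.002500 ≈ 207.36.
Rounding up gives n = 208.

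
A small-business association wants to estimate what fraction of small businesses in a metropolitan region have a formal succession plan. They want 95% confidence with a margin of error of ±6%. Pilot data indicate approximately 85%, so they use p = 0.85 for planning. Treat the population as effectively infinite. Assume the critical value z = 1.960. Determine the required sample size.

137

With p = 0.85, p(1−p) = 0.1275.
n = z²·p(1−p)/E² = 1.960² × 0.1275 / 0.060² = 3.8416 × 0.1275 / 0.003600 ≈ 136.06.
Rounding up gives n = 137.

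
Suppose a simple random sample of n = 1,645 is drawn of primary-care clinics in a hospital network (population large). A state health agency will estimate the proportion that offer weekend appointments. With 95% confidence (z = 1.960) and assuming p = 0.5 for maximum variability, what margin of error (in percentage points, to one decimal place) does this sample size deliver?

SE(p̂) = √[p(1−p)/n] = √[0.2500/1645] = 0.01233.
E = z × SE = 1.960 × 0.01233 = 0.02416, or 2.4 percentage points.

2.4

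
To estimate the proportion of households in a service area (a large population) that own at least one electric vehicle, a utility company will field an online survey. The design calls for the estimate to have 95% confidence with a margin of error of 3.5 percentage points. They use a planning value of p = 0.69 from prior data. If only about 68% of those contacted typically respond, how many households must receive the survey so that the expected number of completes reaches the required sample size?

For 95% confidence, z = 1.960.
Completed interviews needed: n₀ = 1.960² × 0.2139 / 0.035² ≈ 670.79 → 671.
At a 68% response rate, contacts needed = 671 / 0.68 ≈ 986.76 → 987.

987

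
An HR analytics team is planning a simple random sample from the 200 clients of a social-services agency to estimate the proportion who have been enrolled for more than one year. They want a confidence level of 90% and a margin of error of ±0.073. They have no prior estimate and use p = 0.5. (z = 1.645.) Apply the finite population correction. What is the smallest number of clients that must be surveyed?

78

Unadjusted: n₀ = 1.645² × 0.50 × 0.50 / 0.073² ≈ 126.95, so n₀ = 127.
Finite population correction with N = 200: n = n₀ / (1 + (n₀−1)/N) = 127 / (1 + 126/200) = 127 / 1.6300 ≈ 77.91.
Rounding up, n = 78.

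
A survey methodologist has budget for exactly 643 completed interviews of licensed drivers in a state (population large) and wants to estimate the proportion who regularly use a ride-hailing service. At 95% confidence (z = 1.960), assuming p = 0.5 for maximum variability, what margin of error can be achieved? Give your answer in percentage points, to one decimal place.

SE(p̂) = √[p(1−p)/n] = √[0.2500/643] = 0.01972.
E = z × SE = 1.960 × 0.01972 = 0.03865, or 3.9 percentage points.

3.9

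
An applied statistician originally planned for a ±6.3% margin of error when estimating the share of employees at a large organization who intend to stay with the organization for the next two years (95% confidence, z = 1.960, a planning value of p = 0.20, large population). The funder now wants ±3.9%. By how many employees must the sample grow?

At ±6.3%: n = 1.960² × 0.1600 / 0.063² ≈ 154.86 → 155.
At ±3.9%: n = 1.960² × 0.1600 / 0.039² ≈ 404.11 → 405.
Additional respondents: 405 − 155 = 250.

250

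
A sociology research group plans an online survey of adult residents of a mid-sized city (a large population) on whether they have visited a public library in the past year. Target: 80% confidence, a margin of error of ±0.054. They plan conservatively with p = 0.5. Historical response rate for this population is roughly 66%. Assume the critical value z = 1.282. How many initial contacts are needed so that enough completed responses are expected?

214

Completed interviews needed: n₀ = 1.282² × 0.2500 / 0.054² ≈ 140.91 → 141.
At a 66% response rate, contacts needed = 141 / 0.66 ≈ 213.64 → 214.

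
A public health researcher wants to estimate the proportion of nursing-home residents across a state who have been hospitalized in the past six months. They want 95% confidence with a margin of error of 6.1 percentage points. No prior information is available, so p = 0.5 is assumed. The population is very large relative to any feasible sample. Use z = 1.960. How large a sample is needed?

259

With p = 0.5, p(1−p) = 0.25.
n = z²·p(1−p)/E² = 1.960² × 0.2500 / 0.061² = 3.8416 × 0.2500 / 0.003721 ≈ 258.10.
Rounding up gives n = 259.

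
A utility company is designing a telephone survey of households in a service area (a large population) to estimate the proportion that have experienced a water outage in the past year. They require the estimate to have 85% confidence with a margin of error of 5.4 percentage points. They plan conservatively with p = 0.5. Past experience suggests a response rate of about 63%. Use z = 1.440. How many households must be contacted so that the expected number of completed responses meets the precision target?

Completed interviews needed: n₀ = 1.440² × 0.2500 / 0.054² ≈ 177.78 → 178.
At a 63% response rate, contacts needed = 178 / 0.63 ≈ 282.54 → 283.

283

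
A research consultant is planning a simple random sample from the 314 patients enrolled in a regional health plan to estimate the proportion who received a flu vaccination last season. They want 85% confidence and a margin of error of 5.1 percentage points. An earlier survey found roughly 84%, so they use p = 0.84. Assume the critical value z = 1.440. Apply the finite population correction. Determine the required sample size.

Unadjusted: n₀ = 1.440² × 0.84 × 0.16 / 0.051² ≈ 107.15, so n₀ = 108.
Finite population correction with N = 314: n = n₀ / (1 + (n₀−1)/N) = 108 / (1 + 107/314) = 108 / 1.3408 ≈ 80.55.
Rounding up, n = 81.

81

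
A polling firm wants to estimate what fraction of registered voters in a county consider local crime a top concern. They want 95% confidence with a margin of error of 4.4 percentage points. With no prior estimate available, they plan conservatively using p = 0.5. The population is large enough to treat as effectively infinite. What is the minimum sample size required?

497

For 95% confidence, z = 1.960.
With p = 0.5, p(1−p) = 0.25.
n = z²·p(1−p)/E² = 1.960² × 0.2500 / 0.044² = 3.8416 × 0.2500 / 0.001936 ≈ 496.07.
Rounding up gives n = 497.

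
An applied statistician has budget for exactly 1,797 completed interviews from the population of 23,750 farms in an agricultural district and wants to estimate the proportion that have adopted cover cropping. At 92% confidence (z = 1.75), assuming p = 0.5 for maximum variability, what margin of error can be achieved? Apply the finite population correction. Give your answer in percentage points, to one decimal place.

Finite-population factor: (N−n)/(N−1) = (23750−1797)/(23750−1) = 0.9244.
SE(p̂) = √[p(1−p)/n · (N−n)/(N−1)] = √[0.2500/1797 × 0.9244] = 0.01134.
E = z × SE = 1.75 × 0.01134 = 0.01985 ≈ 2.0 percentage points.

2.0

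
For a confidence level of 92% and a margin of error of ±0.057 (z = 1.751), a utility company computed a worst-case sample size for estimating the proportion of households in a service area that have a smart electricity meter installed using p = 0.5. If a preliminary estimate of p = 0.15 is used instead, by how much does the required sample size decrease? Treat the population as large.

Conservative (p = 0.5): n = 1.751² × 0.25 / 0.057² ≈ 235.92 → 236.
Using p = 0.15: p(1−p) = 0.1275, so n = 1.751² × 0.1275 / 0.057² ≈ 120.32 → 121.
Reduction: 236 − 121 = 115.

115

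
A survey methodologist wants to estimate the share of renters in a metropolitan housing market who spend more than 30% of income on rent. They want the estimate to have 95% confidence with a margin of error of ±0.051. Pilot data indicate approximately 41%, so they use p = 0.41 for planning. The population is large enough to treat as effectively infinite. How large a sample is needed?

358

For 95% confidence, z = 1.96.
With p = 0.41, p(1−p) = 0.2419.
n = z²·p(1−p)/E² = 1.96² × 0.2419 / 0.051² = 3.8416 × 0.2419 / 0.002601 ≈ 357.28.
Rounding up gives n = 358.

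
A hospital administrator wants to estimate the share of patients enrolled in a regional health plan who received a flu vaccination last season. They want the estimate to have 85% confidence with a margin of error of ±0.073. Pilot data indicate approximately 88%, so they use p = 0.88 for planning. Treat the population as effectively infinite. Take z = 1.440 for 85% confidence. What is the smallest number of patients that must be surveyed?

42

With p = 0.88, p(1−p) = 0.1056.
n = z²·p(1−p)/E² = 1.440² × 0.1056 / 0.073² = 2.0736 × 0.1056 / 0.005329 ≈ 41.09.
Rounding up gives n = 42.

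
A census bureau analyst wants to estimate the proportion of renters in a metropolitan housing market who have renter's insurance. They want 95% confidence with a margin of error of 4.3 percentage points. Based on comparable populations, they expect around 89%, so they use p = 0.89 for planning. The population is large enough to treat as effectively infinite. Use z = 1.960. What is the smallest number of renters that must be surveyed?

204

With p = 0.89, p(1−p) = 0.0979.
n = z²·p(1−p)/E² = 1.960² × 0.0979 / 0.043² = 3.8416 × 0.0979 / 0.001849 ≈ 203.40.
Rounding up gives n = 204.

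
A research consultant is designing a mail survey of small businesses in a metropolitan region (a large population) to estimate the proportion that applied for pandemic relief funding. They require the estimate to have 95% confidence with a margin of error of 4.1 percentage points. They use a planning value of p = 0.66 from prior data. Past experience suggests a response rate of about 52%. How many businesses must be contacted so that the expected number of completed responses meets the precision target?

For 95% confidence, z = 1.96.
Completed interviews needed: n₀ = 1.96² × 0.2244 / 0.041² ≈ 512.82 → 513.
At a 52% response rate, contacts needed = 513 / 0.52 ≈ 986.54 → 987.

987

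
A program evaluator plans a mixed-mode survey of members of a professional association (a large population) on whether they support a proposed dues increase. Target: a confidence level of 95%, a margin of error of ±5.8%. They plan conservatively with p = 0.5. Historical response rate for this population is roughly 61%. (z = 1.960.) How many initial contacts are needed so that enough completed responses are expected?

469

Completed interviews needed: n₀ = 1.960² × 0.2500 / 0.058² ≈ 285.49 → 286.
At a 61% response rate, contacts needed = 286 / 0.61 ≈ 468.85 → 469.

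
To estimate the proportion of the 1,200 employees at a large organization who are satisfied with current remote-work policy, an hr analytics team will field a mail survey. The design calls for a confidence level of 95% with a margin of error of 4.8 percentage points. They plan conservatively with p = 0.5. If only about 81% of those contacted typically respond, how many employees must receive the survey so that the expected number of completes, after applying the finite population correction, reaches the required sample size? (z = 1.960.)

383

Completed interviews needed (unadjusted): n₀ = 1.960² × 0.2500 / 0.048² ≈ 416.84 → 417.
FPC for N = 1,200: n = 417 / (1 + 416/1200) = 417 / 1.3467 ≈ 309.65 → 310.
At an 81% response rate, contacts needed = 310 / 0.81 ≈ 382.72 → 383.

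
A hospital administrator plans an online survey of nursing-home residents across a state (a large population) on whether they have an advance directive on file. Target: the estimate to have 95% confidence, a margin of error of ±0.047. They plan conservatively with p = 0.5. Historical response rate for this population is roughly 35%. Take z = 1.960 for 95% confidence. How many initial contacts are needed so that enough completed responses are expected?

1243

Completed interviews needed: n₀ = 1.960² × 0.2500 / 0.047² ≈ 434.77 → 435.
At a 35% response rate, contacts needed = 435 / 0.35 ≈ 1242.86 → 1243.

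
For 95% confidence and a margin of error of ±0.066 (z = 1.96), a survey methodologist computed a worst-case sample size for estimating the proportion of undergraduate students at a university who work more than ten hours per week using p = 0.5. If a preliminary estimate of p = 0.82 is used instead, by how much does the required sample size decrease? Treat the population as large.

Conservative (p = 0.5): n = 1.96² × 0.25 / 0.066² ≈ 220.48 → 221.
Using p = 0.82: p(1−p) = 0.1476, so n = 1.96² × 0.1476 / 0.066² ≈ 130.17 → 131.
Reduction: 221 − 131 = 90.

90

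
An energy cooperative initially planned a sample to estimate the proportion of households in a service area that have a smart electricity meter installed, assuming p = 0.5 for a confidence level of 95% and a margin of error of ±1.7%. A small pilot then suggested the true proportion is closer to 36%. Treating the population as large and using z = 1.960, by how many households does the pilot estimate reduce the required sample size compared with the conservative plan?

Conservative (p = 0.5): n = 1.960² × 0.25 / 0.017² ≈ 3323.18 → 3324.
Using p = 0.36: p(1−p) = 0.2304, so n = 1.960² × 0.2304 / 0.017² ≈ 3062.65 → 3063.
Reduction: 3324 − 3063 = 261.

261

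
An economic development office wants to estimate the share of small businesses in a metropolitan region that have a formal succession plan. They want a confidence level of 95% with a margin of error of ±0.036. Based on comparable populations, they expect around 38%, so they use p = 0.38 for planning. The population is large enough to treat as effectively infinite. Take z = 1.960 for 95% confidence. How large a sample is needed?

699

With p = 0.38, p(1−p) = 0.2356.
n = z²·p(1−p)/E² = 1.960² × 0.2356 / 0.036² = 3.8416 × 0.2356 / 0.001296 ≈ 698.36.
Rounding up gives n = 699.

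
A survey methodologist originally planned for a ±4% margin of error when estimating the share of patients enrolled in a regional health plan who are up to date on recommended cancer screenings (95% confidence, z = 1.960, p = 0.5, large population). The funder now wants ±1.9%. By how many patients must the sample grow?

2060

At ±4%: n = 1.960² × 0.2500 / 0.040² ≈ 600.25 → 601.
At ±1.9%: n = 1.960² × 0.2500 / 0.019² ≈ 2660.39 → 2661.
Additional respondents: 2661 − 601 = 2060.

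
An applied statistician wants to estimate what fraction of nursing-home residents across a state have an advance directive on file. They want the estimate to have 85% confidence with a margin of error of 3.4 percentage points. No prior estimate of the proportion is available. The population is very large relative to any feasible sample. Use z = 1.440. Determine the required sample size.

With no prior estimate, use p = 0.5, giving p(1−p) = 0.25.
n = z²·p(1−p)/E² = 1.440² × 0.2500 / 0.034² = 2.0736 × 0.2500 / 0.001156 ≈ 448.44.
Rounding up gives n = 449.

449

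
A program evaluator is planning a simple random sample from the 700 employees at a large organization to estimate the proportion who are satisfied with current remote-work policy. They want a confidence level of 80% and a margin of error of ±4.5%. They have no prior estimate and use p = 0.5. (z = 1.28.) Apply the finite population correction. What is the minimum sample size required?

158

Unadjusted: n₀ = 1.28² × 0.50 × 0.50 / 0.045² ≈ 202.27, so n₀ = 203.
Finite population correction with N = 700: n = n₀ / (1 + (n₀−1)/N) = 203 / (1 + 202/700) = 203 / 1.2886 ≈ 157.54.
Rounding up, n = 158.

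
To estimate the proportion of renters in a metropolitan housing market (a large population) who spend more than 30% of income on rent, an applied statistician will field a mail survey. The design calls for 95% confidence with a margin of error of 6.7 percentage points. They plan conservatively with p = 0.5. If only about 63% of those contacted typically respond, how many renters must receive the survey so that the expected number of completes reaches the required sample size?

For 95% confidence, z = 1.96.
Completed interviews needed: n₀ = 1.96² × 0.2500 / 0.067² ≈ 213.95 → 214.
At a 63% response rate, contacts needed = 214 / 0.63 ≈ 339.68 → 340.

340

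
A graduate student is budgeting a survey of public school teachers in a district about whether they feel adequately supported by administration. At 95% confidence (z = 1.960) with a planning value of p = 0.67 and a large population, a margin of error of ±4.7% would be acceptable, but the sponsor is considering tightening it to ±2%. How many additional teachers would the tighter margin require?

At ±4.7%: n = 1.960² × 0.2211 / 0.047² ≈ 384.51 → 385.
At ±2%: n = 1.960² × 0.2211 / 0.020² ≈ 2123.44 → 2124.
Additional respondents: 2124 − 385 = 1739.

1739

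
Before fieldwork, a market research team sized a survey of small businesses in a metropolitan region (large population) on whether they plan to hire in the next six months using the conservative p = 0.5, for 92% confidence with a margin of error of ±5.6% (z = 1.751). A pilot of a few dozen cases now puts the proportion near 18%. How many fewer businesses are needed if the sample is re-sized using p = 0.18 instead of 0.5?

100

Conservative (p = 0.5): n = 1.751² × 0.25 / 0.056² ≈ 244.42 → 245.
Using p = 0.18: p(1−p) = 0.1476, so n = 1.751² × 0.1476 / 0.056² ≈ 144.31 → 145.
Reduction: 245 − 145 = 100.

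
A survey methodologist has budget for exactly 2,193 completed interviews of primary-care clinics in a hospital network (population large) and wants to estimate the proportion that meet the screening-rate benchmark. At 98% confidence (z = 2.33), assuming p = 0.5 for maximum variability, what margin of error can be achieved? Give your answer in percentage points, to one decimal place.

SE(p̂) = √[p(1−p)/n] = √[0.2500/2193] = 0.01068.
E = z × SE = 2.33 × 0.01068 = 0.02488, or 2.5 percentage points.

2.5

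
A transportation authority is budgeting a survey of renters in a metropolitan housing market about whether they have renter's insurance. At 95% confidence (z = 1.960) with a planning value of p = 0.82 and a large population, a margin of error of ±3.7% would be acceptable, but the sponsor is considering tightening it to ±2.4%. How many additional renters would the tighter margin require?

570

At ±3.7%: n = 1.960² × 0.1476 / 0.037² ≈ 414.19 → 415.
At ±2.4%: n = 1.960² × 0.1476 / 0.024² ≈ 984.41 → 985.
Additional respondents: 985 − 415 = 570.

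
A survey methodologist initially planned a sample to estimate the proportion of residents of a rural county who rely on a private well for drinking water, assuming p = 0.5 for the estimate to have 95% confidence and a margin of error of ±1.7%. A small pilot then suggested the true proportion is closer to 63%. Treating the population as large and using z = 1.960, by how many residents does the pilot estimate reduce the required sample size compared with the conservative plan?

Conservative (p = 0.5): n = 1.960² × 0.25 / 0.017² ≈ 3323.18 → 3324.
Using p = 0.63: p(1−p) = 0.2331, so n = 1.960² × 0.2331 / 0.017² ≈ 3098.54 → 3099.
Reduction: 3324 − 3099 = 225.

225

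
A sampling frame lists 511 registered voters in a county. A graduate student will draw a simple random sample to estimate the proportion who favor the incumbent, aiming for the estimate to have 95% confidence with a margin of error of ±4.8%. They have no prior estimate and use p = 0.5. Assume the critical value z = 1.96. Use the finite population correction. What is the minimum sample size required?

Unadjusted: n₀ = 1.96² × 0.50 × 0.50 / 0.048² ≈ 416.84, so n₀ = 417.
Finite population correction with N = 511: n = n₀ / (1 + (n₀−1)/N) = 417 / (1 + 416/511) = 417 / 1.8141 ≈ 229.87.
Rounding up, n = 230.

230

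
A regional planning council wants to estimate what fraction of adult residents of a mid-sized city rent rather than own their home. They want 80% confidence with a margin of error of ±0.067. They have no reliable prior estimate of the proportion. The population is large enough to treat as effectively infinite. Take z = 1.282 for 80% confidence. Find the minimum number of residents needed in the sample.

92

With no prior estimate, use p = 0.5, giving p(1−p) = 0.25.
n = z²·p(1−p)/E² = 1.282² × 0.2500 / 0.067² = 1.6435 × 0.2500 / 0.004489 ≈ 91.53.
Rounding up gives n = 92.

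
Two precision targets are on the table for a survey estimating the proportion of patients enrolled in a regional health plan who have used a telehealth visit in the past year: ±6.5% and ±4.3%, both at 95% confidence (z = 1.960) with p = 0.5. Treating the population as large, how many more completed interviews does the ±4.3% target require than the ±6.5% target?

292

At ±6.5%: n = 1.960² × 0.2500 / 0.065² ≈ 227.31 → 228.
At ±4.3%: n = 1.960² × 0.2500 / 0.043² ≈ 519.42 → 520.
Additional respondents: 520 − 228 = 292.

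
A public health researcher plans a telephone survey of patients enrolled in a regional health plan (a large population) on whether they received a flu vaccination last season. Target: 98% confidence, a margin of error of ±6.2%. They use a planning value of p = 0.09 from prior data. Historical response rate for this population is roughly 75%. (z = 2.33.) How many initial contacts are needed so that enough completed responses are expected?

155

Completed interviews needed: n₀ = 2.33² × 0.0819 / 0.062² ≈ 115.67 → 116.
At a 75% response rate, contacts needed = 116 / 0.75 ≈ 154.67 → 155.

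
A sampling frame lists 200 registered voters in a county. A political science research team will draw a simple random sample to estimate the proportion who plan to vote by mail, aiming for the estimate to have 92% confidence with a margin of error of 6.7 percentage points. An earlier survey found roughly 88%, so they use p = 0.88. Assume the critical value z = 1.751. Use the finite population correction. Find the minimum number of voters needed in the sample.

Unadjusted: n₀ = 1.751² × 0.88 × 0.12 / 0.067² ≈ 72.13, so n₀ = 73.
Finite population correction with N = 200: n = n₀ / (1 + (n₀−1)/N) = 73 / (1 + 72/200) = 73 / 1.3600 ≈ 53.68.
Rounding up, n = 54.

54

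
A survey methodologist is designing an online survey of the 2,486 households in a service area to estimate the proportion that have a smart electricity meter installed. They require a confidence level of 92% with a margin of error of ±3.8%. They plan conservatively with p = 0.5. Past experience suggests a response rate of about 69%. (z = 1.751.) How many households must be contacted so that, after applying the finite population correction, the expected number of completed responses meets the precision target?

635

Completed interviews needed (unadjusted): n₀ = 1.751² × 0.2500 / 0.038² ≈ 530.82 → 531.
FPC for N = 2,486: n = 531 / (1 + 530/2486) = 531 / 1.2132 ≈ 437.69 → 438.
At a 69% response rate, contacts needed = 438 / 0.69 ≈ 634.78 → 635.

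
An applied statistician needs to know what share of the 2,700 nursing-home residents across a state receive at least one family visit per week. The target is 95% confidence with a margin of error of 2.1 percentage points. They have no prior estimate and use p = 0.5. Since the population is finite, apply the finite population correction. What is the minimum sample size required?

For 95% confidence, z = 1.960.
Unadjusted: n₀ = 1.960² × 0.50 × 0.50 / 0.021² ≈ 2177.78, so n₀ = 2178.
Finite population correction with N = 2,700: n = n₀ / (1 + (n₀−1)/N) = 2178 / (1 + 2177/2700) = 2178 / 1.8063 ≈ 1205.78.
Rounding up, n = 1206.

1206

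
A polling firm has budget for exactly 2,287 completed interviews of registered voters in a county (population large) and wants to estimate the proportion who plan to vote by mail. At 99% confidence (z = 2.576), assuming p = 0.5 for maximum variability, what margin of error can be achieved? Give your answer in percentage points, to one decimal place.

SE(p̂) = √[p(1−p)/n] = √[0.2500/2287] = 0.01046.
E = z × SE = 2.576 × 0.01046 = 0.02693, or 2.7 percentage points.

2.7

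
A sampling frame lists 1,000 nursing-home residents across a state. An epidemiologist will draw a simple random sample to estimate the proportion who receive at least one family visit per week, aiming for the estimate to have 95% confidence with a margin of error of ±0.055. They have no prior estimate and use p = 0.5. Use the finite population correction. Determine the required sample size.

For 95% confidence, z = 1.960.
Unadjusted: n₀ = 1.960² × 0.50 × 0.50 / 0.055² ≈ 317.49, so n₀ = 318.
Finite population correction with N = 1,000: n = n₀ / (1 + (n₀−1)/N) = 318 / (1 + 317/1000) = 318 / 1.3170 ≈ 241.46.
Rounding up, n = 242.

242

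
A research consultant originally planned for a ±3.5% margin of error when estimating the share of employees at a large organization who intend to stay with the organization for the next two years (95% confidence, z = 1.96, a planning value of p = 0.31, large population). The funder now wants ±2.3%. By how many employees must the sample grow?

At ±3.5%: n = 1.96² × 0.2139 / 0.035² ≈ 670.79 → 671.
At ±2.3%: n = 1.96² × 0.2139 / 0.023² ≈ 1553.34 → 1554.
Additional respondents: 1554 − 671 = 883.

883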